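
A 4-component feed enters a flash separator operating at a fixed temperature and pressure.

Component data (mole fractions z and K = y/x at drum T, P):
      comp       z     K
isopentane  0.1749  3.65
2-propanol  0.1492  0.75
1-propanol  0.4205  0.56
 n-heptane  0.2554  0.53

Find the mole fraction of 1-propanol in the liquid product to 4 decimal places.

x_1-propanol = 0.4418

Material balance + equilibrium reduce to Σ zᵢ(Kᵢ−1)/(1+ψ(Kᵢ−1)) = 0.
Feasibility: ΣzᵢKᵢ = 1.1211, Σzᵢ/Kᵢ = 1.4796 — both > 1, two phases present.
Iterate (Newton) starting at ψ = 0.5:
  ψ = 0.5000: g = -0.23740, g' = -0.4696 → ψ = 0.0000
  ψ = 0.0000: g = 0.12113, g' = -1.3754 → ψ = 0.0881
  ψ = 0.0881: g = 0.01994, g' = -0.9666 → ψ = 0.1087
  ψ = 0.1087: g = 0.00068, g' = -0.9026 → ψ = 0.1094
Converged at ψ = 0.1095.
Compositions from xᵢ = zᵢ/(1+ψ(Kᵢ−1)), yᵢ = Kᵢxᵢ:
  isopentane: x = 0.1356, y = 0.4949
  2-propanol: x = 0.1534, y = 0.1150
  1-propanol: x = 0.4418, y = 0.2474
  n-heptane: x = 0.2693, y = 0.1427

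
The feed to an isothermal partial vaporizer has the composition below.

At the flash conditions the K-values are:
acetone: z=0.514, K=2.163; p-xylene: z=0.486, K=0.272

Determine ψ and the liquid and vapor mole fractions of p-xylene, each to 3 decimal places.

Binary case is linear: z₁(K₁−1)(1+ψ(K₂−1)) + z₂(K₂−1)(1+ψ(K₁−1)) = 0
⇒ ψ = [z₁(K₁−1)+z₂(K₂−1)] / [−(K₁−1)(K₂−1)] = 0.2440/0.8467 = 0.288
Compositions from xᵢ = zᵢ/(1+ψ(Kᵢ−1)), yᵢ = Kᵢxᵢ:
  acetone: x = 0.385, y = 0.833
  p-xylene: x = 0.615, y = 0.167

ψ = 0.288, x_p-xylene = 0.615, y_p-xylene = 0.167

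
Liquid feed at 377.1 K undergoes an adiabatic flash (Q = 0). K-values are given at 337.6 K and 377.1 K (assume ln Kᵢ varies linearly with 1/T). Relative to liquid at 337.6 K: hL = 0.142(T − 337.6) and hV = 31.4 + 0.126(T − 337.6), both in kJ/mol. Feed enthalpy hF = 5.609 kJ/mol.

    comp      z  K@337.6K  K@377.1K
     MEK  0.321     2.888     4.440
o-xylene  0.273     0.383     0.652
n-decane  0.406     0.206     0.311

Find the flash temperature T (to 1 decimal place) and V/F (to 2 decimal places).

T = 345.0 K, V/F = 0.15

Adiabatic flash: solve Rachford–Rice at each trial T, then check hF = ψ·hV(T) + (1−ψ)·hL(T).
  T = 337.6 K: K = (2.888, 0.383, 0.206), RR gives ψ = 0.084, H_out = 2.639 kJ/mol
  T = 377.1 K: K = (4.440, 0.652, 0.311), RR gives ψ = 0.371, H_out = 17.030 kJ/mol
  T = 357.4 K: K = (3.626, 0.507, 0.256), RR gives ψ = 0.238, H_out = 10.195 kJ/mol
  T = 347.5 K: K = (3.246, 0.443, 0.230), RR gives ψ = 0.165, H_out = 6.576 kJ/mol
  T = 342.6 K: K = (3.066, 0.412, 0.218), RR gives ψ = 0.127, H_out = 4.680 kJ/mol
  T = 345.1 K: K = (3.158, 0.428, 0.224), RR gives ψ = 0.147, H_out = 5.658 kJ/mol
  T = 343.9 K: K = (3.114, 0.420, 0.221), RR gives ψ = 0.137, H_out = 5.191 kJ/mol
Linear interpolation between T = 343.9 (H_out = 5.191) and T = 345.1 (H_out = 5.658) on hF = 5.609 gives T ≈ 345.0 K, at which ψ = 0.15.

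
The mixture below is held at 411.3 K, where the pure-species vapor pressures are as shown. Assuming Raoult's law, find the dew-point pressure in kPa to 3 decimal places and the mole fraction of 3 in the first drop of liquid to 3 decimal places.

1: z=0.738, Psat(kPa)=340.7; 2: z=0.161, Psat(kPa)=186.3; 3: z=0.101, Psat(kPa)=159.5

Pdew = 272.959 kPa, x_3 = 0.173

At the dew point ψ → 1, so Σzᵢ/Kᵢ = 1 with Kᵢ = Pᵢˢᵃᵗ/P ⇒ 1/P = Σzᵢ/Pᵢˢᵃᵗ.
1/P = 0.738/340.7 + 0.161/186.3 + 0.101/159.5 = 0.003664 ⇒ P = 272.959 kPa
xᵢ = zᵢP/Pᵢˢᵃᵗ ⇒ x_3 = 0.101·272.959/159.5 = 0.173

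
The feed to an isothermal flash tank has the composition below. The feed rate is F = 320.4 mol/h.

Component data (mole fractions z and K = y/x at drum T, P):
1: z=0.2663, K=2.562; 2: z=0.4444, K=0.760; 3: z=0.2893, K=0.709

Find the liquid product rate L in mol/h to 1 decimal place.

L = 143.4 mol/h

Rachford–Rice: g(ψ) = Σ zᵢ(Kᵢ−1)/(1+ψ(Kᵢ−1)) = 0.
Feasibility: ΣzᵢKᵢ = 1.2251, Σzᵢ/Kᵢ = 1.0967 — both > 1, two phases present.
Newton iteration, ψ⁰ = 0.35:
  ψ = 0.3500: g = 0.05876, g' = -0.3325 → ψ = 0.5268
  ψ = 0.5268: g = 0.00668, g' = -0.2633 → ψ = 0.5521
  ψ = 0.5521: g = 0.00009, g' = -0.2561 → ψ = 0.5525
Converged at ψ = 0.5525.
Then V = ψ·F = 0.5525·320.4 = 177.0 mol/h and L = F − V = 143.4 mol/h.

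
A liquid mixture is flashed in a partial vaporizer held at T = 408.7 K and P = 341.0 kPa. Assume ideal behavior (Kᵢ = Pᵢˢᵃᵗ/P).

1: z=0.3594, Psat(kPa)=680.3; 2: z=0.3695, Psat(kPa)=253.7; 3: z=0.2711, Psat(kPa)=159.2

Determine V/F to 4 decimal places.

V/F = 0.3025

Raoult's law: Kᵢ = Pᵢˢᵃᵗ/P = Pᵢˢᵃᵗ/341.0.
  K_1 = 680.3/341.0 = 1.995015, K_2 = 253.7/341.0 = 0.743988, K_3 = 159.2/341.0 = 0.466862
Rachford–Rice: g(V/F) = Σ zᵢ(Kᵢ−1)/(1+V/F(Kᵢ−1)) = 0.
g(0) = ΣzᵢKᵢ − 1 = 0.1185 and g(1) = 1 − Σzᵢ/Kᵢ = -0.2575, so a root lies in (0, 1).
Iterate (Newton) starting at V/F = 0.5:
  V/F = 0.5000: g = -0.06675, g' = -0.3338 → V/F = 0.3000
  V/F = 0.3000: g = 0.00087, g' = -0.3486 → V/F = 0.3025
Converged at V/F = 0.3025.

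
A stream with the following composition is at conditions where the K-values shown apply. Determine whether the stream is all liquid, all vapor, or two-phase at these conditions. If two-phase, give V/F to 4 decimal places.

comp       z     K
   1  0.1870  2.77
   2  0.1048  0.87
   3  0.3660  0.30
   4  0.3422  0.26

ΣzᵢKᵢ = 0.8079; Σzᵢ/Kᵢ = 2.7241.
Since ΣzᵢKᵢ < 1 the mixture is below its bubble point — single liquid phase.

all liquid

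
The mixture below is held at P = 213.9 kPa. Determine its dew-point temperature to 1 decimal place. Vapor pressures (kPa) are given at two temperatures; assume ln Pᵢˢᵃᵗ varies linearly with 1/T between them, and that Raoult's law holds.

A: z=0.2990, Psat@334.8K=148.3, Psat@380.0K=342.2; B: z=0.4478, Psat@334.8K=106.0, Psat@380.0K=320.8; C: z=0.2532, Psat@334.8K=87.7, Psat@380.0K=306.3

Dew-point temperature: Σzᵢ·P/Pᵢˢᵃᵗ(T) = 1. Interpolate ln Pᵢˢᵃᵗ = aᵢ + bᵢ/T.
  T = 334.8 K: ΣzᵢP/Pᵢˢᵃᵗ = 1.9524
  T = 380.0 K: ΣzᵢP/Pᵢˢᵃᵗ = 0.6623
  T = 357.4 K: ΣzᵢP/Pᵢˢᵃᵗ = 1.0957
  T = 368.7 K: ΣzᵢP/Pᵢˢᵃᵗ = 0.8448
  T = 363.0 K: ΣzᵢP/Pᵢˢᵃᵗ = 0.9611
  T = 360.2 K: ΣzᵢP/Pᵢˢᵃᵗ = 1.0256
Interpolating between 360.2 K and 363.0 K gives T ≈ 361.3 K.

T = 361.3 K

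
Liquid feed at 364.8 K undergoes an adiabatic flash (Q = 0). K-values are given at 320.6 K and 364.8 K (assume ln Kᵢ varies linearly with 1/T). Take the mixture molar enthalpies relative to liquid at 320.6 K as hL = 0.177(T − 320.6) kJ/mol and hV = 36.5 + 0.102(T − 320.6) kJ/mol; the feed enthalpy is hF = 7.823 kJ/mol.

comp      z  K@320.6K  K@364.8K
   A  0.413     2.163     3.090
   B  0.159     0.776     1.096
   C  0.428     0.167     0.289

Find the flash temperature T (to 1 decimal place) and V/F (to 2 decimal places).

T = 328.0 K, V/F = 0.18

Adiabatic flash: solve Rachford–Rice at each trial T, then check hF = ψ·hV(T) + (1−ψ)·hL(T).
  T = 320.6 K: K = (2.163, 0.776, 0.167), RR gives ψ = 0.106, H_out = 3.872 kJ/mol
  T = 364.8 K: K = (3.090, 1.096, 0.289), RR gives ψ = 0.463, H_out = 23.176 kJ/mol
  T = 342.7 K: K = (2.615, 0.933, 0.224), RR gives ψ = 0.306, H_out = 14.560 kJ/mol
  T = 331.6 K: K = (2.385, 0.853, 0.194), RR gives ψ = 0.214, H_out = 9.590 kJ/mol
  T = 326.1 K: K = (2.273, 0.814, 0.180), RR gives ψ = 0.163, H_out = 6.856 kJ/mol
  T = 328.9 K: K = (2.330, 0.834, 0.187), RR gives ψ = 0.190, H_out = 8.275 kJ/mol
  T = 327.5 K: K = (2.301, 0.824, 0.184), RR gives ψ = 0.177, H_out = 7.573 kJ/mol
Linear interpolation between T = 327.5 (H_out = 7.573) and T = 328.9 (H_out = 8.275) on hF = 7.823 gives T ≈ 328.0 K, at which ψ = 0.18.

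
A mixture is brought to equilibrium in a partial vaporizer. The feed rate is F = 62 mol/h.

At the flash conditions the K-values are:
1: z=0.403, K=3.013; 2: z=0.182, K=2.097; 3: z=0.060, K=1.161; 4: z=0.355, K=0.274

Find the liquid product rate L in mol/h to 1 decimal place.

Material balance + equilibrium reduce to Σ zᵢ(Kᵢ−1)/(1+ψ(Kᵢ−1)) = 0.
Check two-phase: ΣzᵢKᵢ = 1.763 > 1 and Σzᵢ/Kᵢ = 1.568 > 1, so g(0) = 0.763 > 0 and g(1) = -0.568 < 0.
Newton–Raphson from ψ = 0.39:
  ψ = 0.390: g = 0.2439, g' = -0.985 → ψ = 0.637
  ψ = 0.637: g = 0.0018, g' = -1.039 → ψ = 0.639
Converged at ψ = 0.639.
Then V = ψ·F = 0.6392·62 = 39.6 mol/h and L = F − V = 22.4 mol/h.

L = 22.4 mol/h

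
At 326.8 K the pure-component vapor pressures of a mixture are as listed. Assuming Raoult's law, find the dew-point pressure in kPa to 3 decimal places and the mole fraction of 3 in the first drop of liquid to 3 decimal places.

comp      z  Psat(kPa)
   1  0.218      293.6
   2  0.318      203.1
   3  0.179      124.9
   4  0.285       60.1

Pdew = 117.876 kPa, x_3 = 0.169

At the dew point ψ → 1, so Σzᵢ/Kᵢ = 1 with Kᵢ = Pᵢˢᵃᵗ/P ⇒ 1/P = Σzᵢ/Pᵢˢᵃᵗ.
1/P = 0.218/293.6 + 0.318/203.1 + 0.179/124.9 + 0.285/60.1 = 0.008483 ⇒ P = 117.876 kPa
xᵢ = zᵢP/Pᵢˢᵃᵗ ⇒ x_3 = 0.179·117.876/124.9 = 0.169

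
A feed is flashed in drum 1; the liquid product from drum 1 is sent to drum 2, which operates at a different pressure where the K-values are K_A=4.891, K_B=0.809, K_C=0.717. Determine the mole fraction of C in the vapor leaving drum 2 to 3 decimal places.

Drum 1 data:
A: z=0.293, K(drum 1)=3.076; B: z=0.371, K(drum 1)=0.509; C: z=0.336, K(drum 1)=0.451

y_C (drum 2) = 0.335

Drum 1:
Rachford–Rice: g(ψ₁) = Σ zᵢ(Kᵢ−1)/(1+ψ₁(Kᵢ−1)) = 0.
g(0) = ΣzᵢKᵢ − 1 = 0.242 and g(1) = 1 − Σzᵢ/Kᵢ = -0.569, so a root lies in (0, 1).
Iterate (Newton) starting at ψ₁ = 0.5:
  ψ₁ = 0.500: g = -0.1972, g' = -0.654 → ψ₁ = 0.198
  ψ₁ = 0.198: g = 0.0221, g' = -0.871 → ψ₁ = 0.224
Converged at ψ₁ = 0.224.
Drum-1 compositions:
  A: x = 0.200, y = 0.615
  B: x = 0.417, y = 0.212
  C: x = 0.383, y = 0.173
Drum-2 feed = drum-1 liquid: z₂ = (0.1999, 0.4169, 0.3832).
Drum 2:
Rachford–Rice: g(ψ₂) = Σ zᵢ(Kᵢ−1)/(1+ψ₂(Kᵢ−1)) = 0.
Check two-phase: ΣzᵢKᵢ = 1.590 > 1 and Σzᵢ/Kᵢ = 1.091 > 1, so g(0) = 0.590 > 0 and g(1) = -0.091 < 0.
Iterate (Newton) starting at ψ₂ = 0.54:
  ψ₂ = 0.540: g = 0.0341, g' = -0.376 → ψ₂ = 0.631
  ψ₂ = 0.631: g = 0.0028, g' = -0.319 → ψ₂ = 0.639
Converged at ψ₂ = 0.639.
  A: x = 0.057, y = 0.280
  B: x = 0.475, y = 0.384
  C: x = 0.468, y = 0.335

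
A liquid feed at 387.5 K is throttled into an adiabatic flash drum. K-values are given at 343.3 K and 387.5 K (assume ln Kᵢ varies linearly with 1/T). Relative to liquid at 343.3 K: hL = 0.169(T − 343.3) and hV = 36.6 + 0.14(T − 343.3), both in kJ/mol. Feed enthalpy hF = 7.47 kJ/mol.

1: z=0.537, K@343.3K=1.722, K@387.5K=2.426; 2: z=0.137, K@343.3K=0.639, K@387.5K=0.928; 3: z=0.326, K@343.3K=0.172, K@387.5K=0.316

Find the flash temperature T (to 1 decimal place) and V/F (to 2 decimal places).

T = 347.0 K, V/F = 0.19

Adiabatic flash: solve Rachford–Rice at each trial T, then check hF = ψ·hV(T) + (1−ψ)·hL(T).
  T = 343.3 K: K = (1.722, 0.639, 0.172), RR gives ψ = 0.130, H_out = 4.762 kJ/mol
  T = 387.5 K: K = (2.426, 0.928, 0.316), RR gives ψ = 0.632, H_out = 29.775 kJ/mol
  T = 365.4 K: K = (2.065, 0.779, 0.237), RR gives ψ = 0.414, H_out = 18.639 kJ/mol
  T = 354.4 K: K = (1.892, 0.708, 0.203), RR gives ψ = 0.288, H_out = 12.342 kJ/mol
  T = 348.9 K: K = (1.807, 0.673, 0.187), RR gives ψ = 0.215, H_out = 8.793 kJ/mol
  T = 346.1 K: K = (1.764, 0.656, 0.180), RR gives ψ = 0.174, H_out = 6.839 kJ/mol
  T = 347.5 K: K = (1.786, 0.665, 0.183), RR gives ψ = 0.195, H_out = 7.830 kJ/mol
Linear interpolation between T = 346.1 (H_out = 6.839) and T = 347.5 (H_out = 7.830) on hF = 7.47 gives T ≈ 347.0 K, at which ψ = 0.19.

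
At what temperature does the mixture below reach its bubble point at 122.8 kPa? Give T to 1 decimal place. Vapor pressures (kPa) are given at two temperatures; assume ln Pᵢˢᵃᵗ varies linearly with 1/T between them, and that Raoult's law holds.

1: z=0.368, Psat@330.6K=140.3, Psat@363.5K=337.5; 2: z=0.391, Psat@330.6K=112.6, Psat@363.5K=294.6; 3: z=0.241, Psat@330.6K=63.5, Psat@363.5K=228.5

T = 333.8 K

Bubble-point temperature: ΣzᵢPᵢˢᵃᵗ(T) = P. Interpolate ln Pᵢˢᵃᵗ = aᵢ + bᵢ/T.
  T = 330.6 K: ΣzᵢPᵢˢᵃᵗ = 110.96 kPa
  T = 363.5 K: ΣzᵢPᵢˢᵃᵗ = 294.46 kPa
  T = 347.1 K: ΣzᵢPᵢˢᵃᵗ = 184.81 kPa
  T = 338.9 K: ΣzᵢPᵢˢᵃᵗ = 144.23 kPa
  T = 334.8 K: ΣzᵢPᵢˢᵃᵗ = 126.89 kPa
  T = 332.7 K: ΣzᵢPᵢˢᵃᵗ = 118.70 kPa
Interpolating between 332.7 K and 334.8 K gives T ≈ 333.8 K.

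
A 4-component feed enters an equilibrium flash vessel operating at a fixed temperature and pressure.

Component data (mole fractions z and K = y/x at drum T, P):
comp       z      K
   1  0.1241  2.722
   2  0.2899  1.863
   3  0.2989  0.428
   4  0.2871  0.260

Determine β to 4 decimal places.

β = 0.1025

Let β = V/F and solve Σ zᵢ(Kᵢ−1)/(1+β(Kᵢ−1)) = 0.
Check two-phase: ΣzᵢKᵢ = 1.0805 > 1 and Σzᵢ/Kᵢ = 2.0038 > 1, so g(0) = 0.0805 > 0 and g(1) = -1.0038 < 0.
Newton–Raphson from β = 0.54:
  β = 0.5400: g = -0.31985, g' = -0.8401 → β = 0.1593
  β = 0.1593: g = -0.04130, g' = -0.7139 → β = 0.1014
  β = 0.1014: g = 0.00077, g' = -0.7432 → β = 0.1025
Converged at β = 0.1025.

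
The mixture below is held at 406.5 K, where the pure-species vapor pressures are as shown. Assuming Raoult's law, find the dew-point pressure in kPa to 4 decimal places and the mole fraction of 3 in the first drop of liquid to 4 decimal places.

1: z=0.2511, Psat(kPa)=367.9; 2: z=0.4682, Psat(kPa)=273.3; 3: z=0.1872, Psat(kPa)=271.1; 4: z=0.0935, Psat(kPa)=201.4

At the dew point ψ → 1, so Σzᵢ/Kᵢ = 1 with Kᵢ = Pᵢˢᵃᵗ/P ⇒ 1/P = Σzᵢ/Pᵢˢᵃᵗ.
1/P = 0.2511/367.9 + 0.4682/273.3 + 0.1872/271.1 + 0.0935/201.4 = 0.0035504 ⇒ P = 281.6561 kPa
xᵢ = zᵢP/Pᵢˢᵃᵗ ⇒ x_3 = 0.1872·281.6561/271.1 = 0.1945

Pdew = 281.6561 kPa, x_3 = 0.1945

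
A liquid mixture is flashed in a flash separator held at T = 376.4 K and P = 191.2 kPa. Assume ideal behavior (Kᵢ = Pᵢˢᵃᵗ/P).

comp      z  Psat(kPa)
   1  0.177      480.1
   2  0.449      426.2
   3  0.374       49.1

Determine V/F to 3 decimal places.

V/F = 0.555

Raoult's law: Kᵢ = Pᵢˢᵃᵗ/P = Pᵢˢᵃᵗ/191.2.
  K_1 = 480.1/191.2 = 2.51098, K_2 = 426.2/191.2 = 2.22908, K_3 = 49.1/191.2 = 0.25680
Newton–Raphson from V/F = 0.5:
  V/F = 0.500: g = 0.0518, g' = -0.914 → V/F = 0.557
  V/F = 0.557: g = -0.0012, g' = -0.959 → V/F = 0.555
Converged at V/F = 0.555.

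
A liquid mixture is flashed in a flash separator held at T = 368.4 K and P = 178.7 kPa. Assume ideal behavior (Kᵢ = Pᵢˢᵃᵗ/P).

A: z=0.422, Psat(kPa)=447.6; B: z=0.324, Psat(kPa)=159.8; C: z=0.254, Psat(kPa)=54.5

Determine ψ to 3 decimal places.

ψ = 0.591

Raoult's law: Kᵢ = Pᵢˢᵃᵗ/P = Pᵢˢᵃᵗ/178.7.
  K_A = 447.6/178.7 = 2.50476, K_B = 159.8/178.7 = 0.89424, K_C = 54.5/178.7 = 0.30498
Let ψ = V/F and solve Σ zᵢ(Kᵢ−1)/(1+ψ(Kᵢ−1)) = 0.
g(0) = ΣzᵢKᵢ − 1 = 0.424 and g(1) = 1 − Σzᵢ/Kᵢ = -0.364, so a root lies in (0, 1).
Iterate (Newton) starting at ψ = 0.5:
  ψ = 0.500: g = 0.0556, g' = -0.603 → ψ = 0.592
  ψ = 0.592: g = -0.0008, g' = -0.626 → ψ = 0.591
Converged at ψ = 0.591.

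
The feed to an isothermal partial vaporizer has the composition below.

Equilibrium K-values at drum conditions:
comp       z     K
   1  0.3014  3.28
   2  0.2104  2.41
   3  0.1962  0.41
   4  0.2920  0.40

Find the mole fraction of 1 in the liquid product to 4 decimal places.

x_1 = 0.1276

Let ψ = V/F and solve Σ zᵢ(Kᵢ−1)/(1+ψ(Kᵢ−1)) = 0.
Check two-phase: ΣzᵢKᵢ = 1.6929 > 1 and Σzᵢ/Kᵢ = 1.3877 > 1, so g(0) = 0.6929 > 0 and g(1) = -0.3877 < 0.
Newton–Raphson from ψ = 0.5:
  ψ = 0.5000: g = 0.08063, g' = -0.8380 → ψ = 0.5962
  ψ = 0.5962: g = 0.00107, g' = -0.8223 → ψ = 0.5975
Converged at ψ = 0.5975.
Compositions from xᵢ = zᵢ/(1+ψ(Kᵢ−1)), yᵢ = Kᵢxᵢ:
  1: x = 0.1276, y = 0.4185
  2: x = 0.1142, y = 0.2752
  3: x = 0.3030, y = 0.1242
  4: x = 0.4552, y = 0.1821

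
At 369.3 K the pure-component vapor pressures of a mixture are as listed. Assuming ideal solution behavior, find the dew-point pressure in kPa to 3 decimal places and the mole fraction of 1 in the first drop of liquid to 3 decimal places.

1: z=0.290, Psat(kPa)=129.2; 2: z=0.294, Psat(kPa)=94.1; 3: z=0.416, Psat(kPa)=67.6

At the dew point ψ → 1, so Σzᵢ/Kᵢ = 1 with Kᵢ = Pᵢˢᵃᵗ/P ⇒ 1/P = Σzᵢ/Pᵢˢᵃᵗ.
1/P = 0.290/129.2 + 0.294/94.1 + 0.416/67.6 = 0.011523 ⇒ P = 86.785 kPa
xᵢ = zᵢP/Pᵢˢᵃᵗ ⇒ x_1 = 0.290·86.785/129.2 = 0.195

Pdew = 86.785 kPa, x_1 = 0.195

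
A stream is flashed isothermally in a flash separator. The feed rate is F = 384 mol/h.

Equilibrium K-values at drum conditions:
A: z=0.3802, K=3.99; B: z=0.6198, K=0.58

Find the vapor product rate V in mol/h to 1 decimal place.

Binary case is linear: z₁(K₁−1)(1+ψ(K₂−1)) + z₂(K₂−1)(1+ψ(K₁−1)) = 0
⇒ ψ = [z₁(K₁−1)+z₂(K₂−1)] / [−(K₁−1)(K₂−1)] = 0.87648/1.25580 = 0.6979
Then V = ψ·F = 0.6979·384 = 268.0 mol/h and L = F − V = 116.0 mol/h.

V = 268.0 mol/h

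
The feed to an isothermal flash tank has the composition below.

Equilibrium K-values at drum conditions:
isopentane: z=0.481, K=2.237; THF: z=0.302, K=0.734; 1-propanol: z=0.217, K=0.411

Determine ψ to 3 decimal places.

Rachford–Rice: g(ψ) = Σ zᵢ(Kᵢ−1)/(1+ψ(Kᵢ−1)) = 0.
Feasibility: ΣzᵢKᵢ = 1.387, Σzᵢ/Kᵢ = 1.154 — both > 1, two phases present.
Newton–Raphson from ψ = 0.5:
  ψ = 0.500: g = 0.0938, g' = -0.461 → ψ = 0.704
  ψ = 0.704: g = 0.0010, g' = -0.462 → ψ = 0.706
Converged at ψ = 0.706.

ψ = 0.706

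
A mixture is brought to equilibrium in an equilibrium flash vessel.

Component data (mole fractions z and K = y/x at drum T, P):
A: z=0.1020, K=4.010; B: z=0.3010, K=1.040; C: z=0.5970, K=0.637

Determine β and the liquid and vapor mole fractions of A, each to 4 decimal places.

β = 0.1394, x_A = 0.0719, y_A = 0.2881

Material balance + equilibrium reduce to Σ zᵢ(Kᵢ−1)/(1+β(Kᵢ−1)) = 0.
Check two-phase: ΣzᵢKᵢ = 1.1023 > 1 and Σzᵢ/Kᵢ = 1.2521 > 1, so g(0) = 0.1023 > 0 and g(1) = -0.2521 < 0.
Newton iteration, β⁰ = 0.44:
  β = 0.4400: g = -0.11399, g' = -0.2829 → β = 0.0371
  β = 0.0371: g = 0.06852, g' = -0.8290 → β = 0.1198
  β = 0.1198: g = 0.01109, g' = -0.5857 → β = 0.1387
  β = 0.1387: g = 0.00037, g' = -0.5476 → β = 0.1394
Converged at β = 0.1394.
Compositions from xᵢ = zᵢ/(1+β(Kᵢ−1)), yᵢ = Kᵢxᵢ:
  A: x = 0.0719, y = 0.2881
  B: x = 0.2993, y = 0.3113
  C: x = 0.6288, y = 0.4006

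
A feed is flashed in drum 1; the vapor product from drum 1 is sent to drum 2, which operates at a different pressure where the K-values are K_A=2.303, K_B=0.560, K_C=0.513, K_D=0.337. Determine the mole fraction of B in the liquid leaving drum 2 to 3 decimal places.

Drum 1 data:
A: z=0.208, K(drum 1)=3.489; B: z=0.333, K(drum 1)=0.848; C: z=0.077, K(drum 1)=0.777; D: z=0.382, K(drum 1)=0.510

Drum 1:
Let ψ₁ = V/F and solve Σ zᵢ(Kᵢ−1)/(1+ψ₁(Kᵢ−1)) = 0.
Feasibility: ΣzᵢKᵢ = 1.263, Σzᵢ/Kᵢ = 1.300 — both > 1, two phases present.
Newton–Raphson from ψ₁ = 0.4:
  ψ₁ = 0.400: g = -0.0461, g' = -0.479 → ψ₁ = 0.304
  ψ₁ = 0.304: g = 0.0035, g' = -0.557 → ψ₁ = 0.310
Converged at ψ₁ = 0.310.
Drum-1 compositions:
  A: x = 0.117, y = 0.410
  B: x = 0.349, y = 0.296
  C: x = 0.083, y = 0.064
  D: x = 0.450, y = 0.230
Drum-2 feed = drum-1 vapor: z₂ = (0.4097, 0.2963, 0.0643, 0.2297).
Drum 2:
Iterate (Newton) starting at ψ₂ = 0.5:
  ψ₂ = 0.500: g = -0.1131, g' = -0.602 → ψ₂ = 0.312
  ψ₂ = 0.312: g = -0.0006, g' = -0.610 → ψ₂ = 0.311
Converged at ψ₂ = 0.311.
  A: x = 0.292, y = 0.671
  B: x = 0.343, y = 0.192
  C: x = 0.076, y = 0.039
  D: x = 0.289, y = 0.098

x_B (drum 2) = 0.343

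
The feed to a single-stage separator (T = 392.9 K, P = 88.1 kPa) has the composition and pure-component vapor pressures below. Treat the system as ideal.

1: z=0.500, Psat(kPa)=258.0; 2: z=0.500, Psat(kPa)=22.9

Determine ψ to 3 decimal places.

Raoult's law: Kᵢ = Pᵢˢᵃᵗ/P = Pᵢˢᵃᵗ/88.1.
  K_1 = 258.0/88.1 = 2.92849, K_2 = 22.9/88.1 = 0.25993
Let ψ = V/F and solve Σ zᵢ(Kᵢ−1)/(1+ψ(Kᵢ−1)) = 0.
g(0) = ΣzᵢKᵢ − 1 = 0.594 and g(1) = 1 − Σzᵢ/Kᵢ = -1.094, so a root lies in (0, 1).
Binary case is linear: z₁(K₁−1)(1+ψ(K₂−1)) + z₂(K₂−1)(1+ψ(K₁−1)) = 0
⇒ ψ = [z₁(K₁−1)+z₂(K₂−1)] / [−(K₁−1)(K₂−1)] = 0.5942/1.4272 = 0.416

ψ = 0.416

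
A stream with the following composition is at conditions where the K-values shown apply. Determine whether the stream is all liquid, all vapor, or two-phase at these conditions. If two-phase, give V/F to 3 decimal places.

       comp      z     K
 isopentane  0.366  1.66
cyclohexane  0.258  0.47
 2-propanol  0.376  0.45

ΣzᵢKᵢ = 0.898; Σzᵢ/Kᵢ = 1.605.
Since ΣzᵢKᵢ < 1 the mixture is below its bubble point — single liquid phase.

all liquid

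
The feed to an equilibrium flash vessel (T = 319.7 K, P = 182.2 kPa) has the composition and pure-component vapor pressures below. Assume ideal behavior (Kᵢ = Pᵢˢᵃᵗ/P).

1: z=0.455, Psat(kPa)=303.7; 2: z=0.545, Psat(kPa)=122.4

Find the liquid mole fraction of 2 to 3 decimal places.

Raoult's law: Kᵢ = Pᵢˢᵃᵗ/P = Pᵢˢᵃᵗ/182.2.
  K_1 = 303.7/182.2 = 1.66685, K_2 = 122.4/182.2 = 0.67179
Iterate (Newton) starting at V/F = 0.5:
  V/F = 0.500: g = 0.0136, g' = -0.198 → V/F = 0.569
Converged at V/F = 0.569.
Compositions from xᵢ = zᵢ/(1+V/F(Kᵢ−1)), yᵢ = Kᵢxᵢ:
  1: x = 0.330, y = 0.550
  2: x = 0.670, y = 0.450

x_2 = 0.670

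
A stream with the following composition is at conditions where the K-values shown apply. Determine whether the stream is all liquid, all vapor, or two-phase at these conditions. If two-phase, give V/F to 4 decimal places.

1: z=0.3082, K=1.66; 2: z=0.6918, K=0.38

all liquid

ΣzᵢKᵢ = 0.7745; Σzᵢ/Kᵢ = 2.0062.
Since ΣzᵢKᵢ < 1 the mixture is below its bubble point — single liquid phase.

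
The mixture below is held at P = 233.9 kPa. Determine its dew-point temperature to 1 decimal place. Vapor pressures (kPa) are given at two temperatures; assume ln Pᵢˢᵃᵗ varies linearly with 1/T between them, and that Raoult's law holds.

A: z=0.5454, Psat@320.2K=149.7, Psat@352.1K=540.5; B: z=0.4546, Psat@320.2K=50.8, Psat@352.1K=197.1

Dew-point temperature: Σzᵢ·P/Pᵢˢᵃᵗ(T) = 1. Interpolate ln Pᵢˢᵃᵗ = aᵢ + bᵢ/T.
  T = 320.2 K: ΣzᵢP/Pᵢˢᵃᵗ = 2.9453
  T = 352.1 K: ΣzᵢP/Pᵢˢᵃᵗ = 0.7755
  T = 336.1 K: ΣzᵢP/Pᵢˢᵃᵗ = 1.4671
  T = 344.1 K: ΣzᵢP/Pᵢˢᵃᵗ = 1.0587
  T = 348.1 K: ΣzᵢP/Pᵢˢᵃᵗ = 0.9045
  T = 346.1 K: ΣzᵢP/Pᵢˢᵃᵗ = 0.9781
  T = 345.1 K: ΣzᵢP/Pᵢˢᵃᵗ = 1.0175
Interpolating between 345.1 K and 346.1 K gives T ≈ 345.5 K.

T = 345.5 K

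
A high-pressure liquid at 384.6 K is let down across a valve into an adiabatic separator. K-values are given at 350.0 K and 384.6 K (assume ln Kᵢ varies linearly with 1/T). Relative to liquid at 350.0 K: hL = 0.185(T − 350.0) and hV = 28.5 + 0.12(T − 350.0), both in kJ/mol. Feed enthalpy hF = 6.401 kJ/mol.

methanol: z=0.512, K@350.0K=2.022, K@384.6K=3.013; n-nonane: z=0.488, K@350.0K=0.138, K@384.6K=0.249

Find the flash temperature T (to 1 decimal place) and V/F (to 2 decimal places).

T = 355.8 K, V/F = 0.19

Adiabatic flash: solve Rachford–Rice at each trial T, then check hF = ψ·hV(T) + (1−ψ)·hL(T).
  T = 350.0 K: K = (2.022, 0.138), RR gives ψ = 0.116, H_out = 3.319 kJ/mol
  T = 384.6 K: K = (3.013, 0.249), RR gives ψ = 0.439, H_out = 17.934 kJ/mol
  T = 367.3 K: K = (2.492, 0.188), RR gives ψ = 0.303, H_out = 11.505 kJ/mol
  T = 358.6 K: K = (2.249, 0.162), RR gives ψ = 0.220, H_out = 7.734 kJ/mol
  T = 354.3 K: K = (2.134, 0.149), RR gives ψ = 0.172, H_out = 5.636 kJ/mol
  T = 356.5 K: K = (2.192, 0.156), RR gives ψ = 0.197, H_out = 6.733 kJ/mol
Linear interpolation between T = 354.3 (H_out = 5.636) and T = 356.5 (H_out = 6.733) on hF = 6.401 gives T ≈ 355.8 K, at which ψ = 0.19.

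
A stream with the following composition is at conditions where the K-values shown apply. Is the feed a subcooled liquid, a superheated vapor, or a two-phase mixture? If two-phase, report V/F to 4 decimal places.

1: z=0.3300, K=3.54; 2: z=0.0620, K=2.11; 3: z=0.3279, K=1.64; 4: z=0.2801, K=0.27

two-phase, V/F = 0.7648

ΣzᵢKᵢ = 1.9124; Σzᵢ/Kᵢ = 1.3600.
Both exceed 1, so a two-phase solution exists.
Newton iteration, ψ⁰ = 0.68:
  ψ = 0.6800: g = 0.08676, g' = -0.9648 → ψ = 0.7699
  ψ = 0.7699: g = -0.00560, g' = -1.1044 → ψ = 0.7649
  ψ = 0.7649: g = -0.00003, g' = -1.0940 → ψ = 0.7648
Converged at ψ = 0.7648.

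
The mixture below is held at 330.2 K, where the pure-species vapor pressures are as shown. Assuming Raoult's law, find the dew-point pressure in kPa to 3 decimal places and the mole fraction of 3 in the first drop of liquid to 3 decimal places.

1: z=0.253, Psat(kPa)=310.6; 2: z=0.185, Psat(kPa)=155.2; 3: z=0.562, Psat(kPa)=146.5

Pdew = 171.153 kPa, x_3 = 0.657

At the dew point ψ → 1, so Σzᵢ/Kᵢ = 1 with Kᵢ = Pᵢˢᵃᵗ/P ⇒ 1/P = Σzᵢ/Pᵢˢᵃᵗ.
1/P = 0.253/310.6 + 0.185/155.2 + 0.562/146.5 = 0.005843 ⇒ P = 171.153 kPa
xᵢ = zᵢP/Pᵢˢᵃᵗ ⇒ x_3 = 0.562·171.153/146.5 = 0.657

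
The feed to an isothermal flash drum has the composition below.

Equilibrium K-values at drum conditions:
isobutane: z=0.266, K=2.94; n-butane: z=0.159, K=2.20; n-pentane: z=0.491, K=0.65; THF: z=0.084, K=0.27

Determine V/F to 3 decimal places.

V/F = 0.643

Material balance + equilibrium reduce to Σ zᵢ(Kᵢ−1)/(1+V/F(Kᵢ−1)) = 0.
Feasibility: ΣzᵢKᵢ = 1.474, Σzᵢ/Kᵢ = 1.229 — both > 1, two phases present.
Newton–Raphson from V/F = 0.5:
  V/F = 0.500: g = 0.0763, g' = -0.547 → V/F = 0.640
  V/F = 0.640: g = 0.0018, g' = -0.530 → V/F = 0.643
Converged at V/F = 0.643.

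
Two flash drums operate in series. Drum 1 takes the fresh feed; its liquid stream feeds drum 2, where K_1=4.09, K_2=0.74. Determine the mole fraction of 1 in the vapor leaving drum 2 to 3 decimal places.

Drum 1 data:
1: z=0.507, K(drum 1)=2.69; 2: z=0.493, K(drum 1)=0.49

Drum 1:
Binary case is linear: z₁(K₁−1)(1+ψ₁(K₂−1)) + z₂(K₂−1)(1+ψ₁(K₁−1)) = 0
⇒ ψ₁ = [z₁(K₁−1)+z₂(K₂−1)] / [−(K₁−1)(K₂−1)] = 0.6054/0.8619 = 0.702
Drum-1 compositions:
  1: x = 0.232, y = 0.624
  2: x = 0.768, y = 0.376
Drum-2 feed = drum-1 liquid: z₂ = (0.2318, 0.7682).
Drum 2:
Let ψ₂ = V/F and solve Σ zᵢ(Kᵢ−1)/(1+ψ₂(Kᵢ−1)) = 0.
Check two-phase: ΣzᵢKᵢ = 1.517 > 1 and Σzᵢ/Kᵢ = 1.095 > 1, so g(0) = 0.517 > 0 and g(1) = -0.095 < 0.
Iterate (Newton) starting at ψ₂ = 0.45:
  ψ₂ = 0.450: g = 0.0735, g' = -0.454 → ψ₂ = 0.612
  ψ₂ = 0.612: g = 0.0103, g' = -0.338 → ψ₂ = 0.642
  ψ₂ = 0.642: g = 0.0002, g' = -0.323 → ψ₂ = 0.643
Converged at ψ₂ = 0.643.
  1: x = 0.078, y = 0.317
  2: x = 0.922, y = 0.683

y_1 (drum 2) = 0.317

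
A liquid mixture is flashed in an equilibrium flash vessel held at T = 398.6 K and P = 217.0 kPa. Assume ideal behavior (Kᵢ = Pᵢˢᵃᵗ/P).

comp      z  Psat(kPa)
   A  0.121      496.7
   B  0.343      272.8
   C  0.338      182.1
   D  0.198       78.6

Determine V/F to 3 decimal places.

V/F = 0.227

Raoult's law: Kᵢ = Pᵢˢᵃᵗ/P = Pᵢˢᵃᵗ/217.0.
  K_A = 496.7/217.0 = 2.28894, K_B = 272.8/217.0 = 1.25714, K_C = 182.1/217.0 = 0.83917, K_D = 78.6/217.0 = 0.36221
Rachford–Rice: g(V/F) = Σ zᵢ(Kᵢ−1)/(1+V/F(Kᵢ−1)) = 0.
g(0) = ΣzᵢKᵢ − 1 = 0.064 and g(1) = 1 − Σzᵢ/Kᵢ = -0.275, so a root lies in (0, 1).
Newton iteration, V/F⁰ = 0.46:
  V/F = 0.460: g = -0.0606, g' = -0.269 → V/F = 0.234
  V/F = 0.234: g = -0.0020, g' = -0.260 → V/F = 0.227
Converged at V/F = 0.227.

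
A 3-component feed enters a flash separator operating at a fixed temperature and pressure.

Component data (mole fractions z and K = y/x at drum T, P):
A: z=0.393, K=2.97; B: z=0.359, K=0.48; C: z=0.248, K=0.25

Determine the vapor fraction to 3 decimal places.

Let ψ = V/F and solve Σ zᵢ(Kᵢ−1)/(1+ψ(Kᵢ−1)) = 0.
g(0) = ΣzᵢKᵢ − 1 = 0.402 and g(1) = 1 − Σzᵢ/Kᵢ = -0.872, so a root lies in (0, 1).
Iterate (Newton) starting at ψ = 0.32:
  ψ = 0.320: g = 0.0062, g' = -0.955 → ψ = 0.326
Converged at ψ = 0.326.

ψ = 0.326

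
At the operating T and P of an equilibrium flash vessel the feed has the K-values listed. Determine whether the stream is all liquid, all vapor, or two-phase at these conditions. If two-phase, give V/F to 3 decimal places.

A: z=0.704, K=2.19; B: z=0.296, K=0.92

ΣzᵢKᵢ = 1.814; Σzᵢ/Kᵢ = 0.643.
Since Σzᵢ/Kᵢ < 1 the mixture is above its dew point — single vapor phase.

all vapor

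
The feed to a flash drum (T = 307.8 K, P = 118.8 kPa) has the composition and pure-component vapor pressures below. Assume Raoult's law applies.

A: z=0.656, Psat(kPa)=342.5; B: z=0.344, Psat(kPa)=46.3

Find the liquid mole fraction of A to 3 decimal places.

Raoult's law: Kᵢ = Pᵢˢᵃᵗ/P = Pᵢˢᵃᵗ/118.8.
  K_A = 342.5/118.8 = 2.88300, K_B = 46.3/118.8 = 0.38973
Rachford–Rice: g(ψ) = Σ zᵢ(Kᵢ−1)/(1+ψ(Kᵢ−1)) = 0.
Check two-phase: ΣzᵢKᵢ = 2.025 > 1 and Σzᵢ/Kᵢ = 1.110 > 1, so g(0) = 1.025 > 0 and g(1) = -0.110 < 0.
Binary case is linear: z₁(K₁−1)(1+ψ(K₂−1)) + z₂(K₂−1)(1+ψ(K₁−1)) = 0
⇒ ψ = [z₁(K₁−1)+z₂(K₂−1)] / [−(K₁−1)(K₂−1)] = 1.0253/1.1491 = 0.892
Compositions from xᵢ = zᵢ/(1+ψ(Kᵢ−1)), yᵢ = Kᵢxᵢ:
  A: x = 0.245, y = 0.706
  B: x = 0.755, y = 0.294

x_A = 0.245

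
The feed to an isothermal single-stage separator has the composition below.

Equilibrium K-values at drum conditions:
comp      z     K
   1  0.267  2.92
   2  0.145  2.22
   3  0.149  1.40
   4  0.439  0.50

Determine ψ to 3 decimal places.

Let ψ = V/F and solve Σ zᵢ(Kᵢ−1)/(1+ψ(Kᵢ−1)) = 0.
g(0) = ΣzᵢKᵢ − 1 = 0.530 and g(1) = 1 − Σzᵢ/Kᵢ = -0.141, so a root lies in (0, 1).
Newton–Raphson from ψ = 0.5:
  ψ = 0.500: g = 0.1284, g' = -0.551 → ψ = 0.733
  ψ = 0.733: g = 0.0059, g' = -0.518 → ψ = 0.744
Converged at ψ = 0.744.

ψ = 0.744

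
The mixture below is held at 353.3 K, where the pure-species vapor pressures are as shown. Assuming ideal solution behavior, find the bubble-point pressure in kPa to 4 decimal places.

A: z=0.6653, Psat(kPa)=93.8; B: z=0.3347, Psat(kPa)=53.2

At the bubble point ψ → 0, so ΣzᵢKᵢ = 1 with Kᵢ = Pᵢˢᵃᵗ/P ⇒ P = ΣzᵢPᵢˢᵃᵗ.
P = 0.6653·93.8 + 0.3347·53.2 = 80.2112 kPa

Pbub = 80.2112 kPa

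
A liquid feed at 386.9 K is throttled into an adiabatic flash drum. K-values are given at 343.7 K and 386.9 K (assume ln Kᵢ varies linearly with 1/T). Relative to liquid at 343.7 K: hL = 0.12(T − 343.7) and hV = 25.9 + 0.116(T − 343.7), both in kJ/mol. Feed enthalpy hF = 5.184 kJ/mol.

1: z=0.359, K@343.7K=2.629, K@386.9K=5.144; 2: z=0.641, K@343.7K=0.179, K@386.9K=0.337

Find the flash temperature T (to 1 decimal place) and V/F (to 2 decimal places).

T = 353.9 K, V/F = 0.15

Adiabatic flash: solve Rachford–Rice at each trial T, then check hF = ψ·hV(T) + (1−ψ)·hL(T).
  T = 343.7 K: K = (2.629, 0.179), RR gives ψ = 0.044, H_out = 1.134 kJ/mol
  T = 386.9 K: K = (5.144, 0.337), RR gives ψ = 0.387, H_out = 15.135 kJ/mol
  T = 365.3 K: K = (3.751, 0.250), RR gives ψ = 0.246, H_out = 8.938 kJ/mol
  T = 354.5 K: K = (3.157, 0.213), RR gives ψ = 0.159, H_out = 5.404 kJ/mol
  T = 349.1 K: K = (2.885, 0.195), RR gives ψ = 0.106, H_out = 3.395 kJ/mol
  T = 351.8 K: K = (3.019, 0.204), RR gives ψ = 0.134, H_out = 4.426 kJ/mol
  T = 353.1 K: K = (3.085, 0.208), RR gives ψ = 0.146, H_out = 4.903 kJ/mol
Linear interpolation between T = 353.1 (H_out = 4.903) and T = 354.5 (H_out = 5.404) on hF = 5.184 gives T ≈ 353.9 K, at which ψ = 0.15.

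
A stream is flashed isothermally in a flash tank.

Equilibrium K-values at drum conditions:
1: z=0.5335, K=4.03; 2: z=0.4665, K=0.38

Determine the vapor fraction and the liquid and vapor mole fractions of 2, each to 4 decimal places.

Material balance + equilibrium reduce to Σ zᵢ(Kᵢ−1)/(1+ψ(Kᵢ−1)) = 0.
Feasibility: ΣzᵢKᵢ = 2.3273, Σzᵢ/Kᵢ = 1.3600 — both > 1, two phases present.
Binary case is linear: z₁(K₁−1)(1+ψ(K₂−1)) + z₂(K₂−1)(1+ψ(K₁−1)) = 0
⇒ ψ = [z₁(K₁−1)+z₂(K₂−1)] / [−(K₁−1)(K₂−1)] = 1.32728/1.87860 = 0.7065
Compositions from xᵢ = zᵢ/(1+ψ(Kᵢ−1)), yᵢ = Kᵢxᵢ:
  1: x = 0.1699, y = 0.6845
  2: x = 0.8301, y = 0.3155

ψ = 0.7065, x_2 = 0.8301, y_2 = 0.3155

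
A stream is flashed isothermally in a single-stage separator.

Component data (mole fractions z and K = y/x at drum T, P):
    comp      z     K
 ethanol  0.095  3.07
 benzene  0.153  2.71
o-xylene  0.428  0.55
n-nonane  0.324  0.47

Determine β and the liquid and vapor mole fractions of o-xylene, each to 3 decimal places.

Rachford–Rice: g(β) = Σ zᵢ(Kᵢ−1)/(1+β(Kᵢ−1)) = 0.
Check two-phase: ΣzᵢKᵢ = 1.094 > 1 and Σzᵢ/Kᵢ = 1.555 > 1, so g(0) = 0.094 > 0 and g(1) = -0.555 < 0.
Newton–Raphson from β = 0.45:
  β = 0.450: g = -0.2173, g' = -0.545 → β = 0.051
  β = 0.051: g = 0.0446, g' = -0.898 → β = 0.101
  β = 0.101: g = 0.0025, g' = -0.800 → β = 0.104
Converged at β = 0.104.
Compositions from xᵢ = zᵢ/(1+β(Kᵢ−1)), yᵢ = Kᵢxᵢ:
  ethanol: x = 0.078, y = 0.240
  benzene: x = 0.130, y = 0.352
  o-xylene: x = 0.449, y = 0.247
  n-nonane: x = 0.343, y = 0.161

β = 0.104, x_o-xylene = 0.449, y_o-xylene = 0.247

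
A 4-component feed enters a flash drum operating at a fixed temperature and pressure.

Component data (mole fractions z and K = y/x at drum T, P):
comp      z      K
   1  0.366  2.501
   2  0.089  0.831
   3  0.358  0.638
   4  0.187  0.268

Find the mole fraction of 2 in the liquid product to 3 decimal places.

x_2 = 0.095

Rachford–Rice: g(β) = Σ zᵢ(Kᵢ−1)/(1+β(Kᵢ−1)) = 0.
g(0) = ΣzᵢKᵢ − 1 = 0.268 and g(1) = 1 − Σzᵢ/Kᵢ = -0.512, so a root lies in (0, 1).
Newton iteration, β⁰ = 0.5:
  β = 0.500: g = -0.0767, g' = -0.591 → β = 0.370
Converged at β = 0.370.
Compositions from xᵢ = zᵢ/(1+β(Kᵢ−1)), yᵢ = Kᵢxᵢ:
  1: x = 0.235, y = 0.589
  2: x = 0.095, y = 0.079
  3: x = 0.413, y = 0.264
  4: x = 0.256, y = 0.069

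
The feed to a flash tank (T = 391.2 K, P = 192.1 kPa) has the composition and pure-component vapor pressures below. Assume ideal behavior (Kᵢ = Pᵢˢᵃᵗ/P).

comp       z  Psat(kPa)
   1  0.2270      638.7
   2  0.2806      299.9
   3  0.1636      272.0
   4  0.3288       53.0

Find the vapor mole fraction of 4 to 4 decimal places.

Raoult's law: Kᵢ = Pᵢˢᵃᵗ/P = Pᵢˢᵃᵗ/192.1.
  K_1 = 638.7/192.1 = 3.324831, K_2 = 299.9/192.1 = 1.561166, K_3 = 272.0/192.1 = 1.415929, K_4 = 53.0/192.1 = 0.275898
Newton iteration, V/F⁰ = 0.5:
  V/F = 0.5000: g = 0.05014, g' = -0.7593 → V/F = 0.5660
  V/F = 0.5660: g = -0.00099, g' = -0.7932 → V/F = 0.5648
Converged at V/F = 0.5648.
Compositions from xᵢ = zᵢ/(1+V/F(Kᵢ−1)), yᵢ = Kᵢxᵢ:
  1: x = 0.0981, y = 0.3263
  2: x = 0.2131, y = 0.3326
  3: x = 0.1325, y = 0.1876
  4: x = 0.5563, y = 0.1535

y_4 = 0.1535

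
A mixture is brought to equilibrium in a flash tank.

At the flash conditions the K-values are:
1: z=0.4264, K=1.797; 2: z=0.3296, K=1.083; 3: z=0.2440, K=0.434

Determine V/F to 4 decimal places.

V/F = 0.7456

Rachford–Rice: g(V/F) = Σ zᵢ(Kᵢ−1)/(1+V/F(Kᵢ−1)) = 0.
Feasibility: ΣzᵢKᵢ = 1.2291, Σzᵢ/Kᵢ = 1.1038 — both > 1, two phases present.
Iterate (Newton) starting at V/F = 0.5:
  V/F = 0.5000: g = 0.07666, g' = -0.2926 → V/F = 0.7620
  V/F = 0.7620: g = -0.00566, g' = -0.3485 → V/F = 0.7457
  V/F = 0.7457: g = -0.00005, g' = -0.3426 → V/F = 0.7456
Converged at V/F = 0.7456.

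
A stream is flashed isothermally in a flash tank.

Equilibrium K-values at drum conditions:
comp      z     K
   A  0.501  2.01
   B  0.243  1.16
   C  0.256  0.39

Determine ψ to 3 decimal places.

ψ = 0.818

Newton–Raphson from ψ = 0.41:
  ψ = 0.410: g = 0.1861, g' = -0.430 → ψ = 0.842
  ψ = 0.842: g = -0.0135, g' = -0.557 → ψ = 0.818
Converged at ψ = 0.818.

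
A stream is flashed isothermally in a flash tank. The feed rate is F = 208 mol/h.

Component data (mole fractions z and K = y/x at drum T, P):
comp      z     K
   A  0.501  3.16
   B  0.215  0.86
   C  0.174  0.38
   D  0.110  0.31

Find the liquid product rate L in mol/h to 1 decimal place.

L = 46.8 mol/h

Let ψ = V/F and solve Σ zᵢ(Kᵢ−1)/(1+ψ(Kᵢ−1)) = 0.
g(0) = ΣzᵢKᵢ − 1 = 0.868 and g(1) = 1 − Σzᵢ/Kᵢ = -0.221, so a root lies in (0, 1).
Iterate (Newton) starting at ψ = 0.5:
  ψ = 0.500: g = 0.2157, g' = -0.808 → ψ = 0.767
  ψ = 0.767: g = 0.0067, g' = -0.816 → ψ = 0.775
Converged at ψ = 0.775.
Then V = ψ·F = 0.7752·208 = 161.2 mol/h and L = F − V = 46.8 mol/h.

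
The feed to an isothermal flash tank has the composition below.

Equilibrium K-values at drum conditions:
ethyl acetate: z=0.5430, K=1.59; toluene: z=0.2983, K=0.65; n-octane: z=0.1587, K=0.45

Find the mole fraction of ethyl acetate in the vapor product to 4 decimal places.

Material balance + equilibrium reduce to Σ zᵢ(Kᵢ−1)/(1+ψ(Kᵢ−1)) = 0.
Feasibility: ΣzᵢKᵢ = 1.1287, Σzᵢ/Kᵢ = 1.1531 — both > 1, two phases present.
Newton–Raphson from ψ = 0.48:
  ψ = 0.4800: g = 0.00558, g' = -0.2562 → ψ = 0.5018
  ψ = 0.5018: g = -0.00002, g' = -0.2579 → ψ = 0.5017
Converged at ψ = 0.5017.
Compositions from xᵢ = zᵢ/(1+ψ(Kᵢ−1)), yᵢ = Kᵢxᵢ:
  ethyl acetate: x = 0.4190, y = 0.6662
  toluene: x = 0.3618, y = 0.2352
  n-octane: x = 0.2192, y = 0.0986

y_ethyl acetate = 0.6662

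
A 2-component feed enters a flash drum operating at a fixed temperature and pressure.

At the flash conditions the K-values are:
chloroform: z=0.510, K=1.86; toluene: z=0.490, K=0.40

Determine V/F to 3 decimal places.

Material balance + equilibrium reduce to Σ zᵢ(Kᵢ−1)/(1+V/F(Kᵢ−1)) = 0.
Check two-phase: ΣzᵢKᵢ = 1.145 > 1 and Σzᵢ/Kᵢ = 1.499 > 1, so g(0) = 0.145 > 0 and g(1) = -0.499 < 0.
Binary case is linear: z₁(K₁−1)(1+V/F(K₂−1)) + z₂(K₂−1)(1+V/F(K₁−1)) = 0
⇒ V/F = [z₁(K₁−1)+z₂(K₂−1)] / [−(K₁−1)(K₂−1)] = 0.1446/0.5160 = 0.280

V/F = 0.280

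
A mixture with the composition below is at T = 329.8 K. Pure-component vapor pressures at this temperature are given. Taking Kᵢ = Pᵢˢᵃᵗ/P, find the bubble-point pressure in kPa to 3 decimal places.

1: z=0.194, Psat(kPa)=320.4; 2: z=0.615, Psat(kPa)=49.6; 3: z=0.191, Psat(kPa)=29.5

Pbub = 98.296 kPa

At the bubble point ψ → 0, so ΣzᵢKᵢ = 1 with Kᵢ = Pᵢˢᵃᵗ/P ⇒ P = ΣzᵢPᵢˢᵃᵗ.
P = 0.194·320.4 + 0.615·49.6 + 0.191·29.5 = 98.296 kPa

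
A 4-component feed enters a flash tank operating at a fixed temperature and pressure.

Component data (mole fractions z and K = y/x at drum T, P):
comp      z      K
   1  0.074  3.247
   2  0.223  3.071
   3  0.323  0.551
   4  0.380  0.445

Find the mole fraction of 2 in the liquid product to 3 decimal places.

Newton–Raphson from V/F = 0.36:
  V/F = 0.360: g = -0.0801, g' = -0.704 → V/F = 0.246
  V/F = 0.246: g = 0.0056, g' = -0.814 → V/F = 0.253
Converged at V/F = 0.253.
Compositions from xᵢ = zᵢ/(1+V/F(Kᵢ−1)), yᵢ = Kᵢxᵢ:
  1: x = 0.047, y = 0.153
  2: x = 0.146, y = 0.449
  3: x = 0.364, y = 0.201
  4: x = 0.442, y = 0.197

x_2 = 0.146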